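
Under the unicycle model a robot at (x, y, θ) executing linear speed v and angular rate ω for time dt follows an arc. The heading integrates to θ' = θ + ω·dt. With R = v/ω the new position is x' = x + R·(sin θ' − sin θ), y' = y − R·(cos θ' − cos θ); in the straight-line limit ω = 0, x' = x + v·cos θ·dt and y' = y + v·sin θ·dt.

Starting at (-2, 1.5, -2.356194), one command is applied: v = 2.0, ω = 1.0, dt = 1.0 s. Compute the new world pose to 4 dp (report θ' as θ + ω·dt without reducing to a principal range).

(-2.5399, -0.3401, -1.3562)

θ' = -2.3562 + 1.0·1.0 = -1.3562
R = v/ω = 2.0/1.0 = 2.0000
x' = -2 + 2.0000·(sin -1.3562 − sin -2.3562) = -2.5399
y' = 1.5 − 2.0000·(cos -1.3562 − cos -2.3562) = -0.3401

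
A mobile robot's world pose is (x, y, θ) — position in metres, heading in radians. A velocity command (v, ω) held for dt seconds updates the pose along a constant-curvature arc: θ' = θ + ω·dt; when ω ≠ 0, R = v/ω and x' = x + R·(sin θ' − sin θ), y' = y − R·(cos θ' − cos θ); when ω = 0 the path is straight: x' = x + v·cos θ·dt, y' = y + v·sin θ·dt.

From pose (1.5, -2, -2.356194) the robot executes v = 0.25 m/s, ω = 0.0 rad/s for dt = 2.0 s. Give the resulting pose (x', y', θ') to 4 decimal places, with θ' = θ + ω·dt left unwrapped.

(1.1464, -2.3536, -2.3562)

θ' = -2.3562 + 0.0·2.0 = -2.3562
ω = 0 → straight: x' = 1.5 + 0.25·cos(-2.3562)·2.0 = 1.1464
y' = -2 + 0.25·sin(-2.3562)·2.0 = -2.3536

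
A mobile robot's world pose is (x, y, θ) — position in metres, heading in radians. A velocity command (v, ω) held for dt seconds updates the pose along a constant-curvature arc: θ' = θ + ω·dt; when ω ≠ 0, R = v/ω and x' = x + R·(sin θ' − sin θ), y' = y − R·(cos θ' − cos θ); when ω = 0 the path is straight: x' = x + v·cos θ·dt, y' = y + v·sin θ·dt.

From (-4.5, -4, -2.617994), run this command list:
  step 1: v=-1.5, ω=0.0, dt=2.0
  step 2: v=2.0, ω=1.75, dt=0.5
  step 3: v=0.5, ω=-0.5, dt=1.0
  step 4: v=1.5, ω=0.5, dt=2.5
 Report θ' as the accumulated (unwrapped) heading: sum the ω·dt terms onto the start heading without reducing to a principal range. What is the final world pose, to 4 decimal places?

(-2.8248, -7.2520, -0.9930)

step 1: θ'=-2.6180 (straight) → pose (-1.9019, -2.5000, -2.6180)
step 2: θ'=-1.7430 (R=1.1429) → pose (-2.4565, -3.2939, -1.7430)
step 3: θ'=-2.2430 (R=-1.0000) → pose (-2.6592, -3.7453, -2.2430)
step 4: θ'=-0.9930 (R=3.0000) → pose (-2.8248, -7.2520, -0.9930)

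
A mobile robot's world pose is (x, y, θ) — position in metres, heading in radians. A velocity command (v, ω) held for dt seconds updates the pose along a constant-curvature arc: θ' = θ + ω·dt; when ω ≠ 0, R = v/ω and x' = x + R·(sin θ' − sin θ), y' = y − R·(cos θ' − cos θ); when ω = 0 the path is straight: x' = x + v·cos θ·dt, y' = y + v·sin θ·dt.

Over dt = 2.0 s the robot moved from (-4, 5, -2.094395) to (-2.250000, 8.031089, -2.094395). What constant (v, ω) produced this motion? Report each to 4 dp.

v = -1.7500, ω = 0.0000

Δθ = -2.094395 − -2.094395 = 0.000000
ω = Δθ/dt = 0.000000/2.0 = 0.0000
ω = 0 → v = (Δx·cos θ + Δy·sin θ)/dt = -1.7500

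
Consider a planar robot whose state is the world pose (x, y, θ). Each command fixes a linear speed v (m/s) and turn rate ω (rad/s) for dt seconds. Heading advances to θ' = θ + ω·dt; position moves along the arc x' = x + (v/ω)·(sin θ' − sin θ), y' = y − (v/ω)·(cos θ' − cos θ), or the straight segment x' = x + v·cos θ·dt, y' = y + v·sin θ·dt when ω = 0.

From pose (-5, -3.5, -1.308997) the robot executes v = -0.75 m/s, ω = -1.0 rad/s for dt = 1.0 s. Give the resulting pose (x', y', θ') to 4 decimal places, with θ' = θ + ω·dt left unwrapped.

θ' = -1.3090 + -1.0·1.0 = -2.3090
R = v/ω = -0.75/-1.0 = 0.7500
x' = -5 + 0.7500·(sin -2.3090 − sin -1.3090) = -4.8303
y' = -3.5 − 0.7500·(cos -2.3090 − cos -1.3090) = -2.8012

(-4.8303, -2.8012, -2.3090)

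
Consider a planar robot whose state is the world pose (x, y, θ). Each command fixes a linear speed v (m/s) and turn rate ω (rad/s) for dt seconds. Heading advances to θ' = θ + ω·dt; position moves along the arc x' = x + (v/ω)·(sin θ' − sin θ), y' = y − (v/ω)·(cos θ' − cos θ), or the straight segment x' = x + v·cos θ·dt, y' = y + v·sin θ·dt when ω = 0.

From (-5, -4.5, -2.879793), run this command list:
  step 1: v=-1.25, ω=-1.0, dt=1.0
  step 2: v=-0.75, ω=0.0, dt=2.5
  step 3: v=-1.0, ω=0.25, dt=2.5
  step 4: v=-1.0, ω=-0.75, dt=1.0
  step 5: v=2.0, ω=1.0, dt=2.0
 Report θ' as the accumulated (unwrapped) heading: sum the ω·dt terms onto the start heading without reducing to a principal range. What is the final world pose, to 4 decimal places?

(-2.6802, -7.9774, -2.0048)

step 1: θ'=-3.8798 (R=1.2500) → pose (-3.8353, -4.7828, -3.8798)
step 2: θ'=-3.8798 (straight) → pose (-2.4484, -6.0446, -3.8798)
step 3: θ'=-3.2548 (R=-4.0000) → pose (-0.2084, -7.0603, -3.2548)
step 4: θ'=-4.0048 (R=1.3333) → pose (0.6542, -7.5184, -4.0048)
step 5: θ'=-2.0048 (R=2.0000) → pose (-2.6802, -7.9774, -2.0048)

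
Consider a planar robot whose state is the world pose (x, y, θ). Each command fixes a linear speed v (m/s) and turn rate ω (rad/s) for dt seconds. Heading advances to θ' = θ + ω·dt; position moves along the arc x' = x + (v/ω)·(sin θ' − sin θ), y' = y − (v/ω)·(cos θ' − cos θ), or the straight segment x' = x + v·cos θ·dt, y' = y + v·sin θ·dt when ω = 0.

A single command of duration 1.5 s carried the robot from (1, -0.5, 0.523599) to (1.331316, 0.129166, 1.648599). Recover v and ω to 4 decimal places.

v = 0.5000, ω = 0.7500

Δθ = 1.648599 − 0.523599 = 1.125000
ω = Δθ/dt = 1.125000/1.5 = 0.7500
R = −Δy/(cos θ' − cos θ) = 0.6667
v = R·ω = 0.6667·0.7500 = 0.5000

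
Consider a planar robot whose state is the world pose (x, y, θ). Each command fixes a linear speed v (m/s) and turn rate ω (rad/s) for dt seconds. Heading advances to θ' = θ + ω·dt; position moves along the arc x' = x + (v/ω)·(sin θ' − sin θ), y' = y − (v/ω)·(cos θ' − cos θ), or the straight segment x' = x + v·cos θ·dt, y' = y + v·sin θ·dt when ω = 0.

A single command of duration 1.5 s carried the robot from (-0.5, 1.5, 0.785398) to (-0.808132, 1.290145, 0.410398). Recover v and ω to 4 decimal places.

v = -0.2500, ω = -0.2500

Δθ = 0.410398 − 0.785398 = -0.375000
ω = Δθ/dt = -0.375000/1.5 = -0.2500
R = Δx/(sin θ' − sin θ) = 1.0000
v = R·ω = 1.0000·-0.2500 = -0.2500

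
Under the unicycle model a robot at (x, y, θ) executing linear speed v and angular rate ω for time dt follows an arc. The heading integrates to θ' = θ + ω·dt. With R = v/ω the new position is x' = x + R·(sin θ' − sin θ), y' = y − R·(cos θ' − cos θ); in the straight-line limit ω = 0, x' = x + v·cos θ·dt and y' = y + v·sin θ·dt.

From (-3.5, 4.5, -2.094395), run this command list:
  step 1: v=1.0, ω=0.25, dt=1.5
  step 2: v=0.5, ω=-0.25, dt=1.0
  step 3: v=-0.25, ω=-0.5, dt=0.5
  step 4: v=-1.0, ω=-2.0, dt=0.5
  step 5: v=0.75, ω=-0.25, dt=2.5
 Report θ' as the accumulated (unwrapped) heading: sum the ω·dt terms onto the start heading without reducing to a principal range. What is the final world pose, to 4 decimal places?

(-5.3328, 3.6183, -3.8444)

step 1: θ'=-1.7194 (R=4.0000) → pose (-3.9918, 3.0922, -1.7194)
step 2: θ'=-1.9694 (R=-2.0000) → pose (-4.1266, 2.6121, -1.9694)
step 3: θ'=-2.2194 (R=0.5000) → pose (-4.0642, 2.7200, -2.2194)
step 4: θ'=-3.2194 (R=0.5000) → pose (-3.6269, 2.9165, -3.2194)
step 5: θ'=-3.8444 (R=-3.0000) → pose (-5.3328, 3.6183, -3.8444)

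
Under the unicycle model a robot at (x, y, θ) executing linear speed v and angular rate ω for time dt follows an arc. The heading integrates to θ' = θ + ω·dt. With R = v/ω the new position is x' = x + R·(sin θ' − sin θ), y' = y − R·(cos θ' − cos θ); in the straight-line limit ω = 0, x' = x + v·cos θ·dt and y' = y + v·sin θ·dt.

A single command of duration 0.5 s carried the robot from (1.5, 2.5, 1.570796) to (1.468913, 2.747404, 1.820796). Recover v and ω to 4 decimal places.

v = 0.5000, ω = 0.5000

Δθ = 1.820796 − 1.570796 = 0.250000
ω = Δθ/dt = 0.250000/0.5 = 0.5000
R = −Δy/(cos θ' − cos θ) = 1.0000
v = R·ω = 1.0000·0.5000 = 0.5000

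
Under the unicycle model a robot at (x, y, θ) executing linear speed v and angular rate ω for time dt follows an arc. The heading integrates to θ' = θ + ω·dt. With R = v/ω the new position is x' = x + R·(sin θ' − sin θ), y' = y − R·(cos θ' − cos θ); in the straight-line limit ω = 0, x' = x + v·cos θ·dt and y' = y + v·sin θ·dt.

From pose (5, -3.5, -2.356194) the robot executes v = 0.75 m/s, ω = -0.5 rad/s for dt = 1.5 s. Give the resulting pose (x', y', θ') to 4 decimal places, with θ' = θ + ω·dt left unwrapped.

θ' = -2.3562 + -0.5·1.5 = -3.1062
R = v/ω = 0.75/-0.5 = -1.5000
x' = 5 + -1.5000·(sin -3.1062 − sin -2.3562) = 3.9924
y' = -3.5 − -1.5000·(cos -3.1062 − cos -2.3562) = -3.9384

(3.9924, -3.9384, -3.1062)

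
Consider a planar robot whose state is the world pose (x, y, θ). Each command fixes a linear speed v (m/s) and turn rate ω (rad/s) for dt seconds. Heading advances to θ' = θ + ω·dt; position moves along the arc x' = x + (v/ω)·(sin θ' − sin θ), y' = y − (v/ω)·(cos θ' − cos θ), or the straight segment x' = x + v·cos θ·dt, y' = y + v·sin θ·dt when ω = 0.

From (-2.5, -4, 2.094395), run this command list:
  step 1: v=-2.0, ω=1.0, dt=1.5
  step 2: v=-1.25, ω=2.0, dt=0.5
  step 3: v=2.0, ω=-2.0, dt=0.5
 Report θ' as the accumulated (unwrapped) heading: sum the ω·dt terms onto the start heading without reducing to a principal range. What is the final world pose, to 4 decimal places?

(-0.1013, -5.0915, 3.5944)

step 1: θ'=3.5944 (R=-2.0000) → pose (0.1070, -4.7984, 3.5944)
step 2: θ'=4.5944 (R=-0.6250) → pose (0.4543, -4.3100, 4.5944)
step 3: θ'=3.5944 (R=-1.0000) → pose (-0.1013, -5.0915, 3.5944)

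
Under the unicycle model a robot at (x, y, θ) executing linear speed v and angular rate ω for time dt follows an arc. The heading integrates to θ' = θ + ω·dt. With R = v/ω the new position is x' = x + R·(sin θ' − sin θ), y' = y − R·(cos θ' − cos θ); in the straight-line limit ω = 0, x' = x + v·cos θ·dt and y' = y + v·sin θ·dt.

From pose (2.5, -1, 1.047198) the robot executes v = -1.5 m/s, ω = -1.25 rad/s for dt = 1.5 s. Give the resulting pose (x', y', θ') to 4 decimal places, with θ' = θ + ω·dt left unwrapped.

θ' = 1.0472 + -1.25·1.5 = -0.8278
R = v/ω = -1.5/-1.25 = 1.2000
x' = 2.5 + 1.2000·(sin -0.8278 − sin 1.0472) = 0.5770
y' = -1 − 1.2000·(cos -0.8278 − cos 1.0472) = -1.2118

(0.5770, -1.2118, -0.8278)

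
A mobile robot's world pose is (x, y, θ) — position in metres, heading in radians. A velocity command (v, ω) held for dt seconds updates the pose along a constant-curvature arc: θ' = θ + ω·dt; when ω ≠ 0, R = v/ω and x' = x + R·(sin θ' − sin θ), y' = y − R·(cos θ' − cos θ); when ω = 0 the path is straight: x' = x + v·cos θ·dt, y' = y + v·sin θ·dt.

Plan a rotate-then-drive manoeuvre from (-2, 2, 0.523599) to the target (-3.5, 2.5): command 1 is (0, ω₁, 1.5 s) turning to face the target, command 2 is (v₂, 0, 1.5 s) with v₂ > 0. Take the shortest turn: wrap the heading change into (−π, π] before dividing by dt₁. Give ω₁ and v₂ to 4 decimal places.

heading to target = atan2(2.5−2, -3.5−-2) = 2.8198
Δθ = wrap(2.8198 − 0.5236) = 2.2962; ω₁ = Δθ/dt₁ = 1.5308
distance = √((-3.5−-2)² + (2.5−2)²) = 1.5811; v₂ = distance/dt₂ = 1.0541

ω₁ = 1.5308, v₂ = 1.0541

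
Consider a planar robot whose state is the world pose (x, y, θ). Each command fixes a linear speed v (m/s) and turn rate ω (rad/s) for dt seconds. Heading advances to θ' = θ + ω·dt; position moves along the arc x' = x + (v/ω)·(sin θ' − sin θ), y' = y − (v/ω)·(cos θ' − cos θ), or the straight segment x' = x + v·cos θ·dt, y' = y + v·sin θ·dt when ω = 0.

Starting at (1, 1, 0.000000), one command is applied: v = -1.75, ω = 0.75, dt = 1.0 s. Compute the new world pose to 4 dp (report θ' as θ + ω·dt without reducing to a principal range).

(-0.5905, 0.3739, 0.7500)

θ' = 0.0000 + 0.75·1.0 = 0.7500
R = v/ω = -1.75/0.75 = -2.3333
x' = 1 + -2.3333·(sin 0.7500 − sin 0.0000) = -0.5905
y' = 1 − -2.3333·(cos 0.7500 − cos 0.0000) = 0.3739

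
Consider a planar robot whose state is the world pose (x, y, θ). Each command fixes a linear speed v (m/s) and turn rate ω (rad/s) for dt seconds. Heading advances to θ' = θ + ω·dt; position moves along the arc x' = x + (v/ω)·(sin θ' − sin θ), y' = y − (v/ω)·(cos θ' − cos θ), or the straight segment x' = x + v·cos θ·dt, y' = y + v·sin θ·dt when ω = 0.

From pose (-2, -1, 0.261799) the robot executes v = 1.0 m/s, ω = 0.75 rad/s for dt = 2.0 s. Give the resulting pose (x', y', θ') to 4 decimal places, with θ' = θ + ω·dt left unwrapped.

θ' = 0.2618 + 0.75·2.0 = 1.7618
R = v/ω = 1.0/0.75 = 1.3333
x' = -2 + 1.3333·(sin 1.7618 − sin 0.2618) = -1.0360
y' = -1 − 1.3333·(cos 1.7618 − cos 0.2618) = 0.5410

(-1.0360, 0.5410, 1.7618)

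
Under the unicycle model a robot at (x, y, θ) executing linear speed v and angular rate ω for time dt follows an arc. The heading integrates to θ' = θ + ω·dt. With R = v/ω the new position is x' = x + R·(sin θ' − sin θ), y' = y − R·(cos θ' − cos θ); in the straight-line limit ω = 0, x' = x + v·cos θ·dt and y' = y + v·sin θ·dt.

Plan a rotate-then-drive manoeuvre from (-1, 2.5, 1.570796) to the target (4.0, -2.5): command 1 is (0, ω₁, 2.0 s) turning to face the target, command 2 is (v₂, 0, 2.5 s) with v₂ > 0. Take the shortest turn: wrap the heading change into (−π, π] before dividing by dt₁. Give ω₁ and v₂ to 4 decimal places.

ω₁ = -1.1781, v₂ = 2.8284

heading to target = atan2(-2.5−2.5, 4−-1) = -0.7854
Δθ = wrap(-0.7854 − 1.5708) = -2.3562; ω₁ = Δθ/dt₁ = -1.1781
distance = √((4−-1)² + (-2.5−2.5)²) = 7.0711; v₂ = distance/dt₂ = 2.8284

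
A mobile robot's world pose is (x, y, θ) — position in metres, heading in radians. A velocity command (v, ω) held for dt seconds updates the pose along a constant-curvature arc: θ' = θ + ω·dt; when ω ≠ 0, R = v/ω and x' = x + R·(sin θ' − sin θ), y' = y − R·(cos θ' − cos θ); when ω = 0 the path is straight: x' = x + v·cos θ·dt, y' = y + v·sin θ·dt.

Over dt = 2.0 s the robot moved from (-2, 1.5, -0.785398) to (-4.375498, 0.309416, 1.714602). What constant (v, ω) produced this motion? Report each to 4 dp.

Δθ = 1.714602 − -0.785398 = 2.500000
ω = Δθ/dt = 2.500000/2.0 = 1.2500
R = Δx/(sin θ' − sin θ) = -1.4000
v = R·ω = -1.4000·1.2500 = -1.7500

v = -1.7500, ω = 1.2500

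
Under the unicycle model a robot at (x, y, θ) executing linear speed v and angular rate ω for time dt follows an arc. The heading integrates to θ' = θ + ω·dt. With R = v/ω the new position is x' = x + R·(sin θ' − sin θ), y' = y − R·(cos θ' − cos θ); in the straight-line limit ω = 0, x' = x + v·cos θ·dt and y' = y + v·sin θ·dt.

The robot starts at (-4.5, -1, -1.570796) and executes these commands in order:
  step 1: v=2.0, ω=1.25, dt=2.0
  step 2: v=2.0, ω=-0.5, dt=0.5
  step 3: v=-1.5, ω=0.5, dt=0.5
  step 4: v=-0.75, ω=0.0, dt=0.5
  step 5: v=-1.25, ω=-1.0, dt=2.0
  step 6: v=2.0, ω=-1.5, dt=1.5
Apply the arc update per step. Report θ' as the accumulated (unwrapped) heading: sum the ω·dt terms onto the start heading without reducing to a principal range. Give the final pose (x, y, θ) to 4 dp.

(-5.1758, -3.8808, -3.3208)

step 1: θ'=0.9292 (R=1.6000) → pose (-1.6182, -1.9576, 0.9292)
step 2: θ'=0.6792 (R=-4.0000) → pose (-0.9263, -1.2392, 0.6792)
step 3: θ'=0.9292 (R=-3.0000) → pose (-1.4452, -1.7780, 0.9292)
step 4: θ'=0.9292 (straight) → pose (-1.6696, -2.0784, 0.9292)
step 5: θ'=-1.0708 (R=1.2500) → pose (-3.7680, -1.9296, -1.0708)
step 6: θ'=-3.3208 (R=-1.3333) → pose (-5.1758, -3.8808, -3.3208)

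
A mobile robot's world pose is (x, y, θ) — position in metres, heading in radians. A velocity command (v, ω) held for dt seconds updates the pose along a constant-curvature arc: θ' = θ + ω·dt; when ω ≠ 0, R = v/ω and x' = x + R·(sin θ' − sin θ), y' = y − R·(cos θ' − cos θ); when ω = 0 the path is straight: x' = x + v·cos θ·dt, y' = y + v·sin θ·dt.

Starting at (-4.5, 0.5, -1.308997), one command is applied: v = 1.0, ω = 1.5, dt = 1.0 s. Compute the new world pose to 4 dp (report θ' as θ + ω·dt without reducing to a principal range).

(-3.7295, 0.0180, 0.1910)

θ' = -1.3090 + 1.5·1.0 = 0.1910
R = v/ω = 1.0/1.5 = 0.6667
x' = -4.5 + 0.6667·(sin 0.1910 − sin -1.3090) = -3.7295
y' = 0.5 − 0.6667·(cos 0.1910 − cos -1.3090) = 0.0180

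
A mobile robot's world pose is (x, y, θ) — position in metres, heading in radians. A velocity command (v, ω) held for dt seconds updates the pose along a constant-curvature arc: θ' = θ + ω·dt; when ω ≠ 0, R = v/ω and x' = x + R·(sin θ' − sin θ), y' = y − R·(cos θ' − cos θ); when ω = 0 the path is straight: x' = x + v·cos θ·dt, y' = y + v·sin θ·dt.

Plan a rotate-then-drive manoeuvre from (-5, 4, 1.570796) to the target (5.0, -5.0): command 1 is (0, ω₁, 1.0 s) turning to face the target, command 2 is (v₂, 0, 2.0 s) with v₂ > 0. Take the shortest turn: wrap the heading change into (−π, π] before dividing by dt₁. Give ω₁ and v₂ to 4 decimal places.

ω₁ = -2.3036, v₂ = 6.7268

heading to target = atan2(-5−4, 5−-5) = -0.7328
Δθ = wrap(-0.7328 − 1.5708) = -2.3036; ω₁ = Δθ/dt₁ = -2.3036
distance = √((5−-5)² + (-5−4)²) = 13.4536; v₂ = distance/dt₂ = 6.7268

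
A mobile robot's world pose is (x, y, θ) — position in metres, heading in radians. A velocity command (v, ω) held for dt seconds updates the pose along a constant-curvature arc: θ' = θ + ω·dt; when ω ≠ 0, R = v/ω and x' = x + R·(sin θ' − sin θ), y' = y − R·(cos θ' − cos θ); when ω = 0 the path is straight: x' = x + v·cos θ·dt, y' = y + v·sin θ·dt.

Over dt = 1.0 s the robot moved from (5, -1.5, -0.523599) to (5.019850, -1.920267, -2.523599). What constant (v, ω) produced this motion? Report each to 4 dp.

Δθ = -2.523599 − -0.523599 = -2.000000
ω = Δθ/dt = -2.000000/1.0 = -2.0000
R = −Δy/(cos θ' − cos θ) = -0.2500
v = R·ω = -0.2500·-2.0000 = 0.5000

v = 0.5000, ω = -2.0000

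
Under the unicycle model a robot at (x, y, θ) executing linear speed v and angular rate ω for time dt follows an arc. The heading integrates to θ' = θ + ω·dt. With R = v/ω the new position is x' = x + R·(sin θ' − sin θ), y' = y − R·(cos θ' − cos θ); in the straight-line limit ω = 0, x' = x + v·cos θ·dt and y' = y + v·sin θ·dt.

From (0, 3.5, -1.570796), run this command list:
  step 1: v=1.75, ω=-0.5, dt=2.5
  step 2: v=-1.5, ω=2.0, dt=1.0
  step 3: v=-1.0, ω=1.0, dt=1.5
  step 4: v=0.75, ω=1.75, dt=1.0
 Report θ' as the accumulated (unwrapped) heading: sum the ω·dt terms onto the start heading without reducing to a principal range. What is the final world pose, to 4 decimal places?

step 1: θ'=-2.8208 (R=-3.5000) → pose (-2.3964, 0.1786, -2.8208)
step 2: θ'=-0.8208 (R=-0.7500) → pose (-2.0841, 1.4015, -0.8208)
step 3: θ'=0.6792 (R=-1.0000) → pose (-3.4440, 1.4980, 0.6792)
step 4: θ'=2.4292 (R=0.4286) → pose (-3.4330, 2.1558, 2.4292)

(-3.4330, 2.1558, 2.4292)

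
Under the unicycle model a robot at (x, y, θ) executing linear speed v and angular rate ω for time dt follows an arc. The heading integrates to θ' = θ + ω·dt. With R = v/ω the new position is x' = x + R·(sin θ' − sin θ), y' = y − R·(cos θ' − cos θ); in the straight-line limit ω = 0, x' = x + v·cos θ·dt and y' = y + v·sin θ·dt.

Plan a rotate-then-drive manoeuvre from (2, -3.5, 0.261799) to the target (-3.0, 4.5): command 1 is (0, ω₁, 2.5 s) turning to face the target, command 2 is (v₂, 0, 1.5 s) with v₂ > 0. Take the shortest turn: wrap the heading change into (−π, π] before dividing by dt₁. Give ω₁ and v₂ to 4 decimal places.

ω₁ = 0.7470, v₂ = 6.2893

heading to target = atan2(4.5−-3.5, -3−2) = 2.1294
Δθ = wrap(2.1294 − 0.2618) = 1.8676; ω₁ = Δθ/dt₁ = 0.7470
distance = √((-3−2)² + (4.5−-3.5)²) = 9.4340; v₂ = distance/dt₂ = 6.2893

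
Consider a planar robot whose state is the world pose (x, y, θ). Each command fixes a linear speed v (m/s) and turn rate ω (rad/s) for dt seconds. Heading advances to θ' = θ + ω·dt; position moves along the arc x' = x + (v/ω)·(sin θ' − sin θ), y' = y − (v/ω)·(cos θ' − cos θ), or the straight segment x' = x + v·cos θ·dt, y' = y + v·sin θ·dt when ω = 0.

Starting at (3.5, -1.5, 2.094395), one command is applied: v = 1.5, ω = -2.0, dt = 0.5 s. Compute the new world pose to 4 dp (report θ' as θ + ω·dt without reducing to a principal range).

(3.4830, -0.7811, 1.0944)

θ' = 2.0944 + -2.0·0.5 = 1.0944
R = v/ω = 1.5/-2.0 = -0.7500
x' = 3.5 + -0.7500·(sin 1.0944 − sin 2.0944) = 3.4830
y' = -1.5 − -0.7500·(cos 1.0944 − cos 2.0944) = -0.7811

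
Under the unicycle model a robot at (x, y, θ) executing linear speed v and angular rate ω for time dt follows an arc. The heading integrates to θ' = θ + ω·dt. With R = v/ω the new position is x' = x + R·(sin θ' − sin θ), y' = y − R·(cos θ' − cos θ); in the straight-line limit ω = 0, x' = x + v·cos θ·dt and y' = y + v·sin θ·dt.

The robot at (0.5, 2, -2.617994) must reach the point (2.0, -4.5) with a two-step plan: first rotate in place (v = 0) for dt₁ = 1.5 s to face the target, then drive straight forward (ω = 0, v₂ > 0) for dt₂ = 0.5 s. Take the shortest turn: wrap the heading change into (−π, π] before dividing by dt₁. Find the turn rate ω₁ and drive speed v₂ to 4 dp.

heading to target = atan2(-4.5−2, 2−0.5) = -1.3440
Δθ = wrap(-1.3440 − -2.6180) = 1.2740; ω₁ = Δθ/dt₁ = 0.8493
distance = √((2−0.5)² + (-4.5−2)²) = 6.6708; v₂ = distance/dt₂ = 13.3417

ω₁ = 0.8493, v₂ = 13.3417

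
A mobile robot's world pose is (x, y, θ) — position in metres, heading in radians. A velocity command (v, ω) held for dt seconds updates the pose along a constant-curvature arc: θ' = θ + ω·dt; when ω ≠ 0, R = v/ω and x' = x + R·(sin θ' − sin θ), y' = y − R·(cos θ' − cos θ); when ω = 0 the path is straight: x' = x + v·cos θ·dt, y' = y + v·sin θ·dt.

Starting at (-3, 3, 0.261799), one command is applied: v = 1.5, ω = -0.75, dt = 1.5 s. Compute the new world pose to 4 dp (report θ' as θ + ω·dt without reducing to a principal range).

θ' = 0.2618 + -0.75·1.5 = -0.8632
R = v/ω = 1.5/-0.75 = -2.0000
x' = -3 + -2.0000·(sin -0.8632 − sin 0.2618) = -0.9625
y' = 3 − -2.0000·(cos -0.8632 − cos 0.2618) = 2.3682

(-0.9625, 2.3682, -0.8632)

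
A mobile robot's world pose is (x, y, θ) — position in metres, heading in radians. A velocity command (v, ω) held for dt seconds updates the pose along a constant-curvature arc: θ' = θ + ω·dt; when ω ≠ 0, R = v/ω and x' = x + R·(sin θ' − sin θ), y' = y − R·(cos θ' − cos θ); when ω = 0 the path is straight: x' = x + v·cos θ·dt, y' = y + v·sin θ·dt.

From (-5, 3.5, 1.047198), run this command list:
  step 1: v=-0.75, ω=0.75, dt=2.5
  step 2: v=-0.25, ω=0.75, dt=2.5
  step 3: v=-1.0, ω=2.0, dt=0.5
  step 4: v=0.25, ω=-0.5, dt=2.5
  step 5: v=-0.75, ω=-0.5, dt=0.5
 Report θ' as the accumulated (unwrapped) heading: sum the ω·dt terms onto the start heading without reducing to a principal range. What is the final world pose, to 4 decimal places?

step 1: θ'=2.9222 (R=-1.0000) → pose (-4.3516, 2.0240, 2.9222)
step 2: θ'=4.7972 (R=-0.3333) → pose (-3.9469, 2.3775, 4.7972)
step 3: θ'=5.7972 (R=-0.5000) → pose (-4.2116, 2.7773, 5.7972)
step 4: θ'=4.5472 (R=-0.5000) → pose (-3.9519, 2.2530, 4.5472)
step 5: θ'=4.2972 (R=1.5000) → pose (-3.8449, 2.6114, 4.2972)

(-3.8449, 2.6114, 4.2972)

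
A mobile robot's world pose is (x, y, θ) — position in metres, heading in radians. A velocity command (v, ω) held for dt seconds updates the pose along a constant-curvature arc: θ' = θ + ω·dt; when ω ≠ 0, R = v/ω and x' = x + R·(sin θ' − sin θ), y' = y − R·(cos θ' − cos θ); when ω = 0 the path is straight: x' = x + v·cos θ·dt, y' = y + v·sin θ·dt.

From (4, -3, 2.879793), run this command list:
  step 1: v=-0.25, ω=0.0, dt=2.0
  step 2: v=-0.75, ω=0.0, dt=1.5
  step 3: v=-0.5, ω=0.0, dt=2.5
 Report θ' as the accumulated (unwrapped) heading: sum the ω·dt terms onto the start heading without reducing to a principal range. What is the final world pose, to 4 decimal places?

step 1: θ'=2.8798 (straight) → pose (4.4830, -3.1294, 2.8798)
step 2: θ'=2.8798 (straight) → pose (5.5696, -3.4206, 2.8798)
step 3: θ'=2.8798 (straight) → pose (6.7770, -3.7441, 2.8798)

(6.7770, -3.7441, 2.8798)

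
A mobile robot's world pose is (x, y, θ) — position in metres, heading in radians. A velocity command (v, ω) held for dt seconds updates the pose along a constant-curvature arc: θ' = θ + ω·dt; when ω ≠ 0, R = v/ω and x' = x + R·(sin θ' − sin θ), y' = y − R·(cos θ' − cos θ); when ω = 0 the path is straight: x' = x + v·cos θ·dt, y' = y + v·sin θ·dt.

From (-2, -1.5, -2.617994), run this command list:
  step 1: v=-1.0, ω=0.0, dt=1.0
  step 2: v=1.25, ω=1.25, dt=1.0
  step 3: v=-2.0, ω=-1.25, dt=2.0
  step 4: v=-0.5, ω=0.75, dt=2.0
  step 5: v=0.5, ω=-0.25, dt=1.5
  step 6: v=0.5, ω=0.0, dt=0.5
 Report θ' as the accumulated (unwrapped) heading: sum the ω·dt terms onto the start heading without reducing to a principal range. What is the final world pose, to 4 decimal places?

step 1: θ'=-2.6180 (straight) → pose (-1.1340, -1.0000, -2.6180)
step 2: θ'=-1.3680 (R=1.0000) → pose (-1.6135, -2.0674, -1.3680)
step 3: θ'=-3.8680 (R=1.6000) → pose (1.0164, -0.5491, -3.8680)
step 4: θ'=-2.3680 (R=-0.6667) → pose (1.9250, -0.5276, -2.3680)
step 5: θ'=-2.7430 (R=-2.0000) → pose (1.3038, -0.9400, -2.7430)
step 6: θ'=-2.7430 (straight) → pose (1.0734, -1.0371, -2.7430)

(1.0734, -1.0371, -2.7430)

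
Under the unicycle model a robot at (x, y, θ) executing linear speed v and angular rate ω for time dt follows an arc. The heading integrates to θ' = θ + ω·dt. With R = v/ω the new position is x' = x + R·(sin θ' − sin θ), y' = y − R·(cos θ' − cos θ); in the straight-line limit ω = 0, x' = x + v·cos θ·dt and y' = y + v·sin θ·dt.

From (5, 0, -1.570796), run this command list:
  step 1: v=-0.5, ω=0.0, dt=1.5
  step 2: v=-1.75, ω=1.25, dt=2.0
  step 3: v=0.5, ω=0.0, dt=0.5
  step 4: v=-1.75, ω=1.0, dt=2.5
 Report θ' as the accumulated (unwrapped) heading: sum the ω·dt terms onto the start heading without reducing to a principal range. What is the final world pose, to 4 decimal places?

(4.5264, -0.9373, 3.4292)

step 1: θ'=-1.5708 (straight) → pose (5.0000, 0.7500, -1.5708)
step 2: θ'=0.9292 (R=-1.4000) → pose (2.4784, 1.5879, 0.9292)
step 3: θ'=0.9292 (straight) → pose (2.6280, 1.7881, 0.9292)
step 4: θ'=3.4292 (R=-1.7500) → pose (4.5264, -0.9373, 3.4292)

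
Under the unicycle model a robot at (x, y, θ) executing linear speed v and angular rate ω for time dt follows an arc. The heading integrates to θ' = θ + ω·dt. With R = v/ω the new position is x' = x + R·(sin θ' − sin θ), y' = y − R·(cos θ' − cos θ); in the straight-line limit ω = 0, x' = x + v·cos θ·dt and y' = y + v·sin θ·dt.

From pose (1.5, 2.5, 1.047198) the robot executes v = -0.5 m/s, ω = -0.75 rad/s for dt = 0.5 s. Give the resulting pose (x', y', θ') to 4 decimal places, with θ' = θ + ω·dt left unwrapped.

(1.3378, 2.3117, 0.6722)

θ' = 1.0472 + -0.75·0.5 = 0.6722
R = v/ω = -0.5/-0.75 = 0.6667
x' = 1.5 + 0.6667·(sin 0.6722 − sin 1.0472) = 1.3378
y' = 2.5 − 0.6667·(cos 0.6722 − cos 1.0472) = 2.3117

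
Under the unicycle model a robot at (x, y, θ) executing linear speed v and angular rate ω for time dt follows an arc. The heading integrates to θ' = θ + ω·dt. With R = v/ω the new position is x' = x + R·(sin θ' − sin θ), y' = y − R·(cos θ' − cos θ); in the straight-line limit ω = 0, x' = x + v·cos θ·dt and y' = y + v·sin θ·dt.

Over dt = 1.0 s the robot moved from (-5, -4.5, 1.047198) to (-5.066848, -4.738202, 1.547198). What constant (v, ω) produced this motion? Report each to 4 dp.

v = -0.2500, ω = 0.5000

Δθ = 1.547198 − 1.047198 = 0.500000
ω = Δθ/dt = 0.500000/1.0 = 0.5000
R = −Δy/(cos θ' − cos θ) = -0.5000
v = R·ω = -0.5000·0.5000 = -0.2500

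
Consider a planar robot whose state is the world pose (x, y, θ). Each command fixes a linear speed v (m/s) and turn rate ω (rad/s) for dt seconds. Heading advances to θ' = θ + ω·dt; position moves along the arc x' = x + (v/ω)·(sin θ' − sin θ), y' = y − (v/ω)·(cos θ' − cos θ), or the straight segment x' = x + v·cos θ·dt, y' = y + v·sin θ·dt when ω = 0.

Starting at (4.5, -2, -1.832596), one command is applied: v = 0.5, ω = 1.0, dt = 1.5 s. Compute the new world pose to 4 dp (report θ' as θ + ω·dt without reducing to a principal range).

(4.8197, -2.6020, -0.3326)

θ' = -1.8326 + 1.0·1.5 = -0.3326
R = v/ω = 0.5/1.0 = 0.5000
x' = 4.5 + 0.5000·(sin -0.3326 − sin -1.8326) = 4.8197
y' = -2 − 0.5000·(cos -0.3326 − cos -1.8326) = -2.6020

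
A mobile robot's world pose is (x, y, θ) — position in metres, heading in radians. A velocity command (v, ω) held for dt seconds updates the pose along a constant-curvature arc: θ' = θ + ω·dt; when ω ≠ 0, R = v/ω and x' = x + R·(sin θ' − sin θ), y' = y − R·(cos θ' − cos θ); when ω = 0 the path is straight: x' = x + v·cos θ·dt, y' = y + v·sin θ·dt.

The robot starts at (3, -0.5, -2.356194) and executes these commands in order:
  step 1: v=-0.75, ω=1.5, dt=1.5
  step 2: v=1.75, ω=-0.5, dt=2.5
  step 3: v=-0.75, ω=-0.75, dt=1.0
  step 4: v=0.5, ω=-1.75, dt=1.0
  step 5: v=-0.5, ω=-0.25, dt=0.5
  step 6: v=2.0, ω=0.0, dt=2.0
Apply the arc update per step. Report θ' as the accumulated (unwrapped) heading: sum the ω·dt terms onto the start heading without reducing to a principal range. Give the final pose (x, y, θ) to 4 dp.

step 1: θ'=-0.1062 (R=-0.5000) → pose (2.6994, 0.3507, -0.1062)
step 2: θ'=-1.3562 (R=-3.5000) → pose (5.7482, -2.3842, -1.3562)
step 3: θ'=-2.1062 (R=1.0000) → pose (5.8652, -1.6610, -2.1062)
step 4: θ'=-3.8562 (R=-0.2857) → pose (5.4322, -1.7311, -3.8562)
step 5: θ'=-3.9812 (R=2.0000) → pose (5.6103, -1.9063, -3.9812)
step 6: θ'=-3.9812 (straight) → pose (2.9393, 1.0712, -3.9812)

(2.9393, 1.0712, -3.9812)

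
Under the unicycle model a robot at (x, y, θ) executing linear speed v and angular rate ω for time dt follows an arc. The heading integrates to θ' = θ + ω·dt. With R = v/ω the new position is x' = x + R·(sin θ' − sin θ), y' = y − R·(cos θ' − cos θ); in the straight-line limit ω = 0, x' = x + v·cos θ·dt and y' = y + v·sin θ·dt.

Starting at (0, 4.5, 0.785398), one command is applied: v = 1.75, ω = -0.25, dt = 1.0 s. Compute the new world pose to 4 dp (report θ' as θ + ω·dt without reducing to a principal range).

(1.3785, 5.5707, 0.5354)

θ' = 0.7854 + -0.25·1.0 = 0.5354
R = v/ω = 1.75/-0.25 = -7.0000
x' = 0 + -7.0000·(sin 0.5354 − sin 0.7854) = 1.3785
y' = 4.5 − -7.0000·(cos 0.5354 − cos 0.7854) = 5.5707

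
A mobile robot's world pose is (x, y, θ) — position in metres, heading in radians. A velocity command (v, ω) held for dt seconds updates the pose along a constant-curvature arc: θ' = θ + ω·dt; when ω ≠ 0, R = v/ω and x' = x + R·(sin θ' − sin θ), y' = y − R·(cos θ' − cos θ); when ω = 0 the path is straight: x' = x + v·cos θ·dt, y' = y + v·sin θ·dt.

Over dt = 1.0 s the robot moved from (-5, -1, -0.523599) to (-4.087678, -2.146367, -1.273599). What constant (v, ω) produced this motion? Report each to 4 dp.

Δθ = -1.273599 − -0.523599 = -0.750000
ω = Δθ/dt = -0.750000/1.0 = -0.7500
R = −Δy/(cos θ' − cos θ) = -2.0000
v = R·ω = -2.0000·-0.7500 = 1.5000

v = 1.5000, ω = -0.7500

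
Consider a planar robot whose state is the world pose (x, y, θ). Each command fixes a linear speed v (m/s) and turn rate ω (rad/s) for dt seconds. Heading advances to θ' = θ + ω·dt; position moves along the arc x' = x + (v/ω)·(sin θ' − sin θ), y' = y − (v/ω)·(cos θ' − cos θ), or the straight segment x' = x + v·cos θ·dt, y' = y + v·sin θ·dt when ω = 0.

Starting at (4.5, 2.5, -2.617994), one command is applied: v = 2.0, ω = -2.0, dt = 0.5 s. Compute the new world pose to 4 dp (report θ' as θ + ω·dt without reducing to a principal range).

θ' = -2.6180 + -2.0·0.5 = -3.6180
R = v/ω = 2.0/-2.0 = -1.0000
x' = 4.5 + -1.0000·(sin -3.6180 − sin -2.6180) = 3.5414
y' = 2.5 − -1.0000·(cos -3.6180 − cos -2.6180) = 2.4774

(3.5414, 2.4774, -3.6180)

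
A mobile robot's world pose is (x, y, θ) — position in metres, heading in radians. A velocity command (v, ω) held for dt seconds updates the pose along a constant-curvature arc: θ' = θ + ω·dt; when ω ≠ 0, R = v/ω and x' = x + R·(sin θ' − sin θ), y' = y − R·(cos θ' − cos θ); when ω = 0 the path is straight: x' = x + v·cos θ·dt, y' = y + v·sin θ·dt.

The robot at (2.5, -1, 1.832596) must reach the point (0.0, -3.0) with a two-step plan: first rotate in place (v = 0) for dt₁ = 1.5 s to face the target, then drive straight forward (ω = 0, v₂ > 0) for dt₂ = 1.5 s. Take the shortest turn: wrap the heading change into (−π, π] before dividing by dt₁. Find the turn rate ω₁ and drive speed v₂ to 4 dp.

ω₁ = 1.3225, v₂ = 2.1344

heading to target = atan2(-3−-1, 0−2.5) = -2.4669
Δθ = wrap(-2.4669 − 1.8326) = 1.9837; ω₁ = Δθ/dt₁ = 1.3225
distance = √((0−2.5)² + (-3−-1)²) = 3.2016; v₂ = distance/dt₂ = 2.1344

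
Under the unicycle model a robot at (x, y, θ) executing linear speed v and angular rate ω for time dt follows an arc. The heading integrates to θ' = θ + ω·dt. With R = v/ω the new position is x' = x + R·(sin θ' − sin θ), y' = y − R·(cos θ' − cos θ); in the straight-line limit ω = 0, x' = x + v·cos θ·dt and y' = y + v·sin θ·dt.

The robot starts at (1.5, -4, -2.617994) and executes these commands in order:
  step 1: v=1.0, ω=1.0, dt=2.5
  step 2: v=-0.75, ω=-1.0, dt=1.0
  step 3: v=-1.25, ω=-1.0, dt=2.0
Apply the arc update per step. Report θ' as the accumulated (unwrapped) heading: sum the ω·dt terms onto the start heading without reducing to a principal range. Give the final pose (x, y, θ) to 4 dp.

(2.3907, -3.6459, -3.1180)

step 1: θ'=-0.1180 (R=1.0000) → pose (1.8823, -5.8591, -0.1180)
step 2: θ'=-1.1180 (R=0.7500) → pose (1.2962, -5.4424, -1.1180)
step 3: θ'=-3.1180 (R=1.2500) → pose (2.3907, -3.6459, -3.1180)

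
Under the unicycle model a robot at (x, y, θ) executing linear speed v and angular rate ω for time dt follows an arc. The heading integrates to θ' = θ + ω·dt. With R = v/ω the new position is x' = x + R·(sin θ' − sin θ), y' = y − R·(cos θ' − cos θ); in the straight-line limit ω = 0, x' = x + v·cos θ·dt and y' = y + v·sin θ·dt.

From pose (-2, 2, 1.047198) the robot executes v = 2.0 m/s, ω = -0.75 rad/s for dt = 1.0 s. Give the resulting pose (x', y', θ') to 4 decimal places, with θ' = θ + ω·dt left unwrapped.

θ' = 1.0472 + -0.75·1.0 = 0.2972
R = v/ω = 2.0/-0.75 = -2.6667
x' = -2 + -2.6667·(sin 0.2972 − sin 1.0472) = -0.4715
y' = 2 − -2.6667·(cos 0.2972 − cos 1.0472) = 3.2164

(-0.4715, 3.2164, 0.2972)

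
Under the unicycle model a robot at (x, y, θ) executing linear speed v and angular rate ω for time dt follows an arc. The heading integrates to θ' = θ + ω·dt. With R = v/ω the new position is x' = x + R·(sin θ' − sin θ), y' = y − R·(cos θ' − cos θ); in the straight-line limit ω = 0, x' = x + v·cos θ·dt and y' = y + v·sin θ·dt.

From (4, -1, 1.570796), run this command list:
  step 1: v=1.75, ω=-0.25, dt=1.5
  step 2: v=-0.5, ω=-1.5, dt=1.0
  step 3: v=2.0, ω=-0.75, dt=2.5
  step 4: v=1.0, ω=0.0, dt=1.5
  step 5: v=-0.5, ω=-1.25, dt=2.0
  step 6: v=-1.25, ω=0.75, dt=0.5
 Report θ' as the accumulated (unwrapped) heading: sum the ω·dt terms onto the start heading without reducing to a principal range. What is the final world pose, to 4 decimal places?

step 1: θ'=1.1958 (R=-7.0000) → pose (4.4864, 1.5639, 1.1958)
step 2: θ'=-0.3042 (R=0.3333) → pose (4.0764, 1.3680, -0.3042)
step 3: θ'=-2.1792 (R=-2.6667) → pose (5.4658, -2.7004, -2.1792)
step 4: θ'=-2.1792 (straight) → pose (4.6085, -3.9313, -2.1792)
step 5: θ'=-4.6792 (R=0.4000) → pose (5.3365, -4.1466, -4.6792)
step 6: θ'=-4.3042 (R=-1.6667) → pose (5.4725, -4.7529, -4.3042)

(5.4725, -4.7529, -4.3042)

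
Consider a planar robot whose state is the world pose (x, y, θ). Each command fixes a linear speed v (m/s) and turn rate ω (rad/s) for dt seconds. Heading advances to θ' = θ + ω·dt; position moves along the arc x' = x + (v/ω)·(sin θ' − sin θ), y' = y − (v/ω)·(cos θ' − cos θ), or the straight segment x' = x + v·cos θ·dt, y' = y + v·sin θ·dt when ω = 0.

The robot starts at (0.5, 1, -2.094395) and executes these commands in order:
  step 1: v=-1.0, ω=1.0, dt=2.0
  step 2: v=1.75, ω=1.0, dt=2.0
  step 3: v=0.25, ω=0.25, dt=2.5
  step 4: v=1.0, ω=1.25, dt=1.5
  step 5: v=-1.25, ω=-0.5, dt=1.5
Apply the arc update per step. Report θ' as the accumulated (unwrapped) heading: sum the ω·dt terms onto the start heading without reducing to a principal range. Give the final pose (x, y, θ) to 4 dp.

(1.1077, 6.3116, 3.6556)

step 1: θ'=-0.0944 (R=-1.0000) → pose (-0.2718, 2.4955, -0.0944)
step 2: θ'=1.9056 (R=1.7500) → pose (1.5460, 4.8128, 1.9056)
step 3: θ'=2.5306 (R=1.0000) → pose (1.1752, 5.3033, 2.5306)
step 4: θ'=4.4056 (R=0.8000) → pose (-0.0464, 4.8896, 4.4056)
step 5: θ'=3.6556 (R=2.5000) → pose (1.1077, 6.3116, 3.6556)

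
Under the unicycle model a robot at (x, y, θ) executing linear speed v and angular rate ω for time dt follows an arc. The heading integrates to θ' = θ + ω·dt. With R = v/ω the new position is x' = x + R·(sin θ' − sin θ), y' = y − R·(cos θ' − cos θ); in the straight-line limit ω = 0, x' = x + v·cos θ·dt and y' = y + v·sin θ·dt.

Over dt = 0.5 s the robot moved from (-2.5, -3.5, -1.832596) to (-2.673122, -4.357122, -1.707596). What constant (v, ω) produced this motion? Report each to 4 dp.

Δθ = -1.707596 − -1.832596 = 0.125000
ω = Δθ/dt = 0.125000/0.5 = 0.2500
R = −Δy/(cos θ' − cos θ) = 7.0000
v = R·ω = 7.0000·0.2500 = 1.7500

v = 1.7500, ω = 0.2500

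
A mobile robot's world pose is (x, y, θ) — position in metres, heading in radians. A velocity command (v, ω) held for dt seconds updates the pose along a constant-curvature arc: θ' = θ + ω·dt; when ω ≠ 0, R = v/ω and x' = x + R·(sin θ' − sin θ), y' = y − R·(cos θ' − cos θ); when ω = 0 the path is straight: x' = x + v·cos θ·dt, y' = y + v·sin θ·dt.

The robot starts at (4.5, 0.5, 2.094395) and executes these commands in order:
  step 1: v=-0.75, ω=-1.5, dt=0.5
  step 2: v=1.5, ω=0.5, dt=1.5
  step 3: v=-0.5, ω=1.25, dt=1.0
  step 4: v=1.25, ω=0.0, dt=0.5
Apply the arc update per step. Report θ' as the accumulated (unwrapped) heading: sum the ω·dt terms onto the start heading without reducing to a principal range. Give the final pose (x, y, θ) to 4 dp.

(4.0436, 1.9935, 3.3444)

step 1: θ'=1.3444 (R=0.5000) → pose (4.5542, 0.1378, 1.3444)
step 2: θ'=2.0944 (R=3.0000) → pose (4.2289, 2.3112, 2.0944)
step 3: θ'=3.3444 (R=-0.4000) → pose (4.6558, 2.1194, 3.3444)
step 4: θ'=3.3444 (straight) → pose (4.0436, 1.9935, 3.3444)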